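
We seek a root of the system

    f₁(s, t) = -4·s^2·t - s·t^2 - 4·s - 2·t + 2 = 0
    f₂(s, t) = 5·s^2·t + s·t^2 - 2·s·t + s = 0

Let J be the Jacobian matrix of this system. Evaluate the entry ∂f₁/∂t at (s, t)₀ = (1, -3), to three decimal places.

∂f₁/∂t = -4·s^2 - 2·s·t - 2.
At (1, -3) this is 0.000.

0.000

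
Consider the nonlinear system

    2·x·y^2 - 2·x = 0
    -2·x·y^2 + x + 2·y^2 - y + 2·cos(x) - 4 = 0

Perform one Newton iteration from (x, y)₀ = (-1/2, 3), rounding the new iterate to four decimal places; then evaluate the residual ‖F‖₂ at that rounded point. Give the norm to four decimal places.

At (-1/2, 3): F = (-8.0000, 21.255165).
Jacobian J = [[2·y^2 - 2, 4·x·y], [-2·y^2 - 2·sin(x) + 1, -4·x·y + 4·y - 1]].
At the point, J = [[16.0000, -6.0000], [-16.041149, 17.0000]] (det J = 175.753106).
Solving J·Δ = −F gives Δ = (0.0482, -1.2048).
Then the next iterate is (x, y)₁ = (-0.4518, 1.7952).
Re-evaluating at (-0.4518, 1.7952): F = (-2.008471, 4.909882), so ‖F‖₂ = 5.3048.

5.3048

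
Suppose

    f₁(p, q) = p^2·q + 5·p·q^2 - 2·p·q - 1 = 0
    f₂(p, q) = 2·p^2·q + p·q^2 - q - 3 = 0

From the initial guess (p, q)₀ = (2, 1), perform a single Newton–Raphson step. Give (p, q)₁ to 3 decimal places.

At (2, 1): F = (9.000, 6.000).
Jacobian J = [[2·p·q + 5·q^2 - 2·q, p^2 + 10·p·q - 2·p], [4·p·q + q^2, 2·p^2 + 2·p·q - 1]].
At the point, J = [[7.000, 20.000], [9.000, 11.000]] (det J = -103.000).
Solving J·Δ = −F gives Δ = (-0.204, -0.379).
Then the next iterate is (p, q)₁ = (1.796, 0.621).

(1.796, 0.621)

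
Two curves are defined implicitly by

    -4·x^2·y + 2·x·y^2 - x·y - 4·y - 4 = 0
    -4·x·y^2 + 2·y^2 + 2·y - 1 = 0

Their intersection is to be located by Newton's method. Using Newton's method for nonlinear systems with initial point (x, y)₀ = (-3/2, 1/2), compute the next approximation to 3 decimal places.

(0.170, 0.467)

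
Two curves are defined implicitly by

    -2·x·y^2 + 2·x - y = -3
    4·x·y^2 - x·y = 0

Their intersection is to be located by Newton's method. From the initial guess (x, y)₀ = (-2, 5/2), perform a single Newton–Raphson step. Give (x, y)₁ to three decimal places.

At (-2, 5/2): F = (21.500, -45.000).
Jacobian J = [[-2·y^2 + 2, -4·x·y - 1], [4·y^2 - y, 8·x·y - x]].
At the point, J = [[-10.500, 19.000], [22.500, -38.000]] (det J = -28.500).
Solving J·Δ = −F gives Δ = (1.333, -0.395).
Then the next iterate is (x, y)₁ = (-0.667, 2.105).

(-0.667, 2.105)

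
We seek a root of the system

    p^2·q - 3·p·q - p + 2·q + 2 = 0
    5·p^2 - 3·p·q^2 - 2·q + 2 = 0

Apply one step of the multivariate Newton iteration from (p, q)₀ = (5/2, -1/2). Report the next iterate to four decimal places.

At (5/2, -1/2): F = (-0.8750, 32.3750).
Jacobian J = [[2·p·q - 3·q - 1, p^2 - 3·p + 2], [10·p - 3·q^2, -6·p·q - 2]].
At the point, J = [[-2.0000, 0.7500], [24.2500, 5.5000]] (det J = -29.1875).
Solving J·Δ = −F gives Δ = (-0.9968, -1.4914).
Then the next iterate is (p, q)₁ = (1.5032, -1.9914).

(1.5032, -1.9914)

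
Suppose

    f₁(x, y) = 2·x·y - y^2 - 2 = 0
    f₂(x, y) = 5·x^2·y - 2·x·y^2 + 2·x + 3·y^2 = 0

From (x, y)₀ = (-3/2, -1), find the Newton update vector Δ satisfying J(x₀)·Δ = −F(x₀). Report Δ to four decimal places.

(0.5000, -1.0000)

At (-3/2, -1): F = (0.0000, -8.2500).
Jacobian J = [[2·y, 2·x - 2·y], [10·x·y - 2·y^2 + 2, 5·x^2 - 4·x·y + 6·y]].
At the point, J = [[-2.0000, -1.0000], [15.0000, -0.7500]] (det J = 16.5000).
Solving J·Δ = −F gives Δ = (0.5000, -1.0000).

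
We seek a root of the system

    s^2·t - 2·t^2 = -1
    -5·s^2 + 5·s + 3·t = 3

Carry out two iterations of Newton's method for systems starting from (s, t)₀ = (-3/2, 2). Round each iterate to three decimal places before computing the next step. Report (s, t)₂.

(-0.036, 0.719)

At (-3/2, 2): F = (-2.500, -15.750).
Jacobian J = [[2·s·t, s^2 - 4·t], [-10·s + 5, 3]].
At the point, J = [[-6.000, -5.750], [20.000, 3.000]] (det J = 97.000).
Solving J·Δ = −F gives Δ = (1.011, -1.490).
Then the next iterate is (s, t)₁ = (-0.489, 0.510).
Round to (-0.489, 0.510) and repeat: F = (0.60175, -5.11061), J = [[-0.49878, -1.80088], [9.890, 3.000]].
Δ = (0.453, 0.209), so (s, t)₂ = (-0.036, 0.719).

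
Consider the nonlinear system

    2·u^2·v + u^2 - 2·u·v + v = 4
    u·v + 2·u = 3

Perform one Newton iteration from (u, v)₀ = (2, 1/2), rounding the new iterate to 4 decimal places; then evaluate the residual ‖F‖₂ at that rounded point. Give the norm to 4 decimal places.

196.6803

At (2, 1/2): F = (2.5000, 2.0000).
Jacobian J = [[4·u·v + 2·u - 2·v, 2·u^2 - 2·u + 1], [v + 2, u]].
At the point, J = [[7.0000, 5.0000], [2.5000, 2.0000]] (det J = 1.5000).
Solving J·Δ = −F gives Δ = (3.3333, -5.1667).
Then the next iterate is (u, v)₁ = (5.3333, -4.6667).
Re-evaluating at (5.3333, -4.6667): F = (-195.924848, -17.222311), so ‖F‖₂ = 196.6803.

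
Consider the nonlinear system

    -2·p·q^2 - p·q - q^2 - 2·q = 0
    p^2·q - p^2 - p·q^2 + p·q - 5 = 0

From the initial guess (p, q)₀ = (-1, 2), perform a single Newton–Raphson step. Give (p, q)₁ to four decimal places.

(-0.5000, 3.0000)

At (-1, 2): F = (2.0000, -2.0000).
Jacobian J = [[-2·q^2 - q, -4·p·q - p - 2·q - 2], [2·p·q - 2·p - q^2 + q, p^2 - 2·p·q + p]].
At the point, J = [[-10.0000, 3.0000], [-4.0000, 4.0000]] (det J = -28.0000).
Solving J·Δ = −F gives Δ = (0.5000, 1.0000).
Then the next iterate is (p, q)₁ = (-0.5000, 3.0000).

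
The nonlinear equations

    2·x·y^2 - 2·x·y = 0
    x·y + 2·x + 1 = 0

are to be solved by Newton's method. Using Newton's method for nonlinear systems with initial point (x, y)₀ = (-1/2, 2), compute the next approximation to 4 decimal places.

(-0.3000, 1.6000)

At (-1/2, 2): F = (-2.0000, -1.0000).
Jacobian J = [[2·y^2 - 2·y, 4·x·y - 2·x], [y + 2, x]].
At the point, J = [[4.0000, -3.0000], [4.0000, -0.5000]] (det J = 10.0000).
Solving J·Δ = −F gives Δ = (0.2000, -0.4000).
Then the next iterate is (x, y)₁ = (-0.3000, 1.6000).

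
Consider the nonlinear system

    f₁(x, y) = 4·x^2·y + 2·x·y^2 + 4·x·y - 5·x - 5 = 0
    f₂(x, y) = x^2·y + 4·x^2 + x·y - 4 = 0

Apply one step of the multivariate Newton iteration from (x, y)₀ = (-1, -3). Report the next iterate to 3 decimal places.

(-1.000, -1.500)

At (-1, -3): F = (-18.000, 0.000).
Jacobian J = [[8·x·y + 2·y^2 + 4·y - 5, 4·x^2 + 4·x·y + 4·x], [2·x·y + 8·x + y, x^2 + x]].
At the point, J = [[25.000, 12.000], [-5.000, 0.000]] (det J = 60.000).
Solving J·Δ = −F gives Δ = (0.000, 1.500).
Then the next iterate is (x, y)₁ = (-1.000, -1.500).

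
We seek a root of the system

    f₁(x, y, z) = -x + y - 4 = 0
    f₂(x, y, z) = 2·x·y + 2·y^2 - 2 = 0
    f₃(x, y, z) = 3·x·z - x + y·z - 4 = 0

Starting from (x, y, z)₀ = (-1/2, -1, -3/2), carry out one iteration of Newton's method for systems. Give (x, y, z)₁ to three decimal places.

At (-1/2, -1, -3/2): F = (-4.500, 1.000, 0.250).
Jacobian J = [[-1, 1, 0], [2·y, 2·x + 4·y, 0], [3·z - 1, z, 3·x + y]].
At the point, J = [[-1.000, 1.000, 0.000], [-2.000, -5.000, 0.000], [-5.500, -1.500, -2.500]] (det J = -17.500).
Solving J·Δ = −F gives Δ = (-3.071, 1.429, 6.000).
Then the next iterate is (x, y, z)₁ = (-3.571, 0.429, 4.500).

(-3.571, 0.429, 4.500)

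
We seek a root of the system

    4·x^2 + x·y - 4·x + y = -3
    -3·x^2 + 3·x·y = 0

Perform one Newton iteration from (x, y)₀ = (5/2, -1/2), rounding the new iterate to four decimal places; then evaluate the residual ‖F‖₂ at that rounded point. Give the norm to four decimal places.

7.3583

At (5/2, -1/2): F = (16.2500, -22.5000).
Jacobian J = [[8·x + y - 4, x + 1], [-6·x + 3·y, 3·x]].
At the point, J = [[15.5000, 3.5000], [-16.5000, 7.5000]] (det J = 174.0000).
Solving J·Δ = −F gives Δ = (-1.1530, 0.4634).
Then the next iterate is (x, y)₁ = (1.3470, -0.0366).
Re-evaluating at (1.3470, -0.0366): F = (4.783736, -5.591128), so ‖F‖₂ = 7.3583.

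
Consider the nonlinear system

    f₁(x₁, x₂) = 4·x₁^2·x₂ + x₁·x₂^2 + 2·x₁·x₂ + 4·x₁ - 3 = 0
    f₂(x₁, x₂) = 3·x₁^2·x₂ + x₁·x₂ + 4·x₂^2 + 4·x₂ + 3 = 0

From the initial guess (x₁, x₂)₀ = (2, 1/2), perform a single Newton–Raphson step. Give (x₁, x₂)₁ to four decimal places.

(1.6296, 0.0185)

At (2, 1/2): F = (15.5000, 13.0000).
Jacobian J = [[8·x₁·x₂ + x₂^2 + 2·x₂ + 4, 4·x₁^2 + 2·x₁·x₂ + 2·x₁], [6·x₁·x₂ + x₂, 3·x₁^2 + x₁ + 8·x₂ + 4]].
At the point, J = [[13.2500, 22.0000], [6.5000, 22.0000]] (det J = 148.5000).
Solving J·Δ = −F gives Δ = (-0.3704, -0.4815).
Then the next iterate is (x₁, x₂)₁ = (1.6296, 0.0185).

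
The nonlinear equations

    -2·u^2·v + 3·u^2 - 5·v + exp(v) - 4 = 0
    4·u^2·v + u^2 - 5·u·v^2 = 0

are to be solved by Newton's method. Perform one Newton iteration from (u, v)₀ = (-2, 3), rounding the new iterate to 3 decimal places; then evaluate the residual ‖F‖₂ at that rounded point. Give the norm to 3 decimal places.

At (-2, 3): F = (-10.91446, 142.000).
Jacobian J = [[-4·u·v + 6·u, -2·u^2 + exp(v) - 5], [8·u·v + 2·u - 5·v^2, 4·u^2 - 10·u·v]].
At the point, J = [[12.000, 7.08554], [-97.000, 76.000]] (det J = 1599.29708).
Solving J·Δ = −F gives Δ = (1.148, -0.403).
Then the next iterate is (u, v)₁ = (-0.852, 2.597).
Re-evaluating at (-0.852, 2.597): F = (-5.15423, 36.99778), so ‖F‖₂ = 37.355.

37.355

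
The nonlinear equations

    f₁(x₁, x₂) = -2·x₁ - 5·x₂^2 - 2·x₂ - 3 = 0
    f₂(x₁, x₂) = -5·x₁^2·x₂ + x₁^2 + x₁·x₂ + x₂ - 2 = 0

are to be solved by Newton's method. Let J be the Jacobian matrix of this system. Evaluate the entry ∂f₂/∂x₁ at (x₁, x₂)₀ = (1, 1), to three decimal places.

-7.000

∂f₂/∂x₁ = -10·x₁·x₂ + 2·x₁ + x₂.
At (1, 1) this is -7.000.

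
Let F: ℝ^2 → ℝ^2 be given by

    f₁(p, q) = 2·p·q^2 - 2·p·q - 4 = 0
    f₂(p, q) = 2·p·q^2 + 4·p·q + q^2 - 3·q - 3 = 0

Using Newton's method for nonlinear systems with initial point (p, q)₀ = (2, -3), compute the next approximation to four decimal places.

At (2, -3): F = (44.0000, 27.0000).
Jacobian J = [[2·q^2 - 2·q, 4·p·q - 2·p], [2·q^2 + 4·q, 4·p·q + 4·p + 2·q - 3]].
At the point, J = [[24.0000, -28.0000], [6.0000, -25.0000]] (det J = -432.0000).
Solving J·Δ = −F gives Δ = (-0.7963, 0.8889).
Then the next iterate is (p, q)₁ = (1.2037, -2.1111).

(1.2037, -2.1111)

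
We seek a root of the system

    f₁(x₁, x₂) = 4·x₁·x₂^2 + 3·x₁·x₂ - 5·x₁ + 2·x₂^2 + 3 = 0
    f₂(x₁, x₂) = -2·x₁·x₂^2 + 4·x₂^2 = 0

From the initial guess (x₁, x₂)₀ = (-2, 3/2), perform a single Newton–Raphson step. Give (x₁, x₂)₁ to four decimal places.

(-4.1250, 0.3516)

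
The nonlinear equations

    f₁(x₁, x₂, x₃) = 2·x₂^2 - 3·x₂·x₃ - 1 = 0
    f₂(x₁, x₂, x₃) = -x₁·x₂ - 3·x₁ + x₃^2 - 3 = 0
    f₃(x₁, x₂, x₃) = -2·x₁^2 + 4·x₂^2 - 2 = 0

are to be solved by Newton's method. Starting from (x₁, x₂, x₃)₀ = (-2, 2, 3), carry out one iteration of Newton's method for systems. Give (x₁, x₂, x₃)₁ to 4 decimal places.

(-1.1591, 1.2045, 1.2992)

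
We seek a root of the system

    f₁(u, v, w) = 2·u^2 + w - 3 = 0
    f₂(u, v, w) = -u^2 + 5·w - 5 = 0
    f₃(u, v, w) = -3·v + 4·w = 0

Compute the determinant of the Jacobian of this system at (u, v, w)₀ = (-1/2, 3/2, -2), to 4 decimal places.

-33.0000

J = [[4·u, 0, 1], [-2·u, 0, 5], [0, -3, 4]].
At the point, J = [[-2.0000, 0.0000, 1.0000], [1.0000, 0.0000, 5.0000], [0.0000, -3.0000, 4.0000]].
det J = -33.0000.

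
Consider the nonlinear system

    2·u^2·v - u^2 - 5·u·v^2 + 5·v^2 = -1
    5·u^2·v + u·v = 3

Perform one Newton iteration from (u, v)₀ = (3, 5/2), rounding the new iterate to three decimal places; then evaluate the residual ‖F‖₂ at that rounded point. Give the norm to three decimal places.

33.555

At (3, 5/2): F = (-25.500, 117.000).
Jacobian J = [[4·u·v - 2·u - 5·v^2, 2·u^2 - 10·u·v + 10·v], [10·u·v + v, 5·u^2 + u]].
At the point, J = [[-7.250, -32.000], [77.500, 48.000]] (det J = 2132.000).
Solving J·Δ = −F gives Δ = (-1.182, -0.529).
Then the next iterate is (u, v)₁ = (1.818, 1.971).
Re-evaluating at (1.818, 1.971): F = (-5.16532, 33.15528), so ‖F‖₂ = 33.555.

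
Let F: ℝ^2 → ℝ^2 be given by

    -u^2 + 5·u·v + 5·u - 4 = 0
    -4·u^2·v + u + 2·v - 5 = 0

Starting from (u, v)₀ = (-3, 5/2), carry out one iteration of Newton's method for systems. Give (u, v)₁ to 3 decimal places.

(-10.172, -13.103)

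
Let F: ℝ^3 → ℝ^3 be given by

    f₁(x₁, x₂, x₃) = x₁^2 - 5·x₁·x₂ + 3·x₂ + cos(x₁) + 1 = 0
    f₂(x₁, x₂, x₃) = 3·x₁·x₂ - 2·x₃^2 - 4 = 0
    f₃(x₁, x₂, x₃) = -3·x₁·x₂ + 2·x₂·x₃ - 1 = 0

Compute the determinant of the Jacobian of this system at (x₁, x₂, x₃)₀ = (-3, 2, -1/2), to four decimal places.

176.6618

J = [[2·x₁ - 5·x₂ - sin(x₁), -5·x₁ + 3, 0], [3·x₂, 3·x₁, -4·x₃], [-3·x₂, -3·x₁ + 2·x₃, 2·x₂]].
At the point, J = [[-15.858880, 18.0000, 0.0000], [6.0000, -9.0000, 2.0000], [-6.0000, 8.0000, 4.0000]].
det J = 176.6618.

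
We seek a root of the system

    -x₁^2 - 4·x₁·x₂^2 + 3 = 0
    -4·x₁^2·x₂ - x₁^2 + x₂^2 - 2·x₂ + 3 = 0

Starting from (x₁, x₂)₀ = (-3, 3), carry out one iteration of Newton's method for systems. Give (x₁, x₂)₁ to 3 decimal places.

At (-3, 3): F = (102.000, -111.000).
Jacobian J = [[-2·x₁ - 4·x₂^2, -8·x₁·x₂], [-8·x₁·x₂ - 2·x₁, -4·x₁^2 + 2·x₂ - 2]].
At the point, J = [[-30.000, 72.000], [78.000, -32.000]] (det J = -4656.000).
Solving J·Δ = −F gives Δ = (1.015, -0.994).
Then the next iterate is (x₁, x₂)₁ = (-1.985, 2.006).

(-1.985, 2.006)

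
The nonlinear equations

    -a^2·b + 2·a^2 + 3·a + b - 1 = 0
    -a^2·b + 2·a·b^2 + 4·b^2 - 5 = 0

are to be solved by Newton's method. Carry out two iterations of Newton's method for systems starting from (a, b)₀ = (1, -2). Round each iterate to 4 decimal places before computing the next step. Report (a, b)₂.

(0.4852, -1.0489)

At (1, -2): F = (4.0000, 21.0000).
Jacobian J = [[-2·a·b + 4·a + 3, -a^2 + 1], [-2·a·b + 2·b^2, -a^2 + 4·a·b + 8·b]].
At the point, J = [[11.0000, 0.0000], [12.0000, -25.0000]] (det J = -275.0000).
Solving J·Δ = −F gives Δ = (-0.3636, 0.6655).
Then the next iterate is (a, b)₁ = (0.6364, -1.3345).
Round to (0.6364, -1.3345) and repeat: F = (0.925189, 4.930757), J = [[7.244152, 0.594995], [5.260332, -14.478108]].
Δ = (-0.1512, 0.2856), so (a, b)₂ = (0.4852, -1.0489).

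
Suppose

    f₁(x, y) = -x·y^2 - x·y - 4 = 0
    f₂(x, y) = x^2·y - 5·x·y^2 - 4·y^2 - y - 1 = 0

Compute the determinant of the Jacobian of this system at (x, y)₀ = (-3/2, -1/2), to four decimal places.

J = [[-y^2 - y, -2·x·y - x], [2·x·y - 5·y^2, x^2 - 10·x·y - 8·y - 1]].
At the point, J = [[0.2500, 0.0000], [0.2500, -2.2500]].
det J = -0.5625.

-0.5625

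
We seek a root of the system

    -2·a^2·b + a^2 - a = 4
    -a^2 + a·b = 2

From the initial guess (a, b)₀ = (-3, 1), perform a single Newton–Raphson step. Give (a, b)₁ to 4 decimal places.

At (-3, 1): F = (-10.0000, -14.0000).
Jacobian J = [[-4·a·b + 2·a - 1, -2·a^2], [-2·a + b, a]].
At the point, J = [[5.0000, -18.0000], [7.0000, -3.0000]] (det J = 111.0000).
Solving J·Δ = −F gives Δ = (2.0000, 0.0000).
Then the next iterate is (a, b)₁ = (-1.0000, 1.0000).

(-1.0000, 1.0000)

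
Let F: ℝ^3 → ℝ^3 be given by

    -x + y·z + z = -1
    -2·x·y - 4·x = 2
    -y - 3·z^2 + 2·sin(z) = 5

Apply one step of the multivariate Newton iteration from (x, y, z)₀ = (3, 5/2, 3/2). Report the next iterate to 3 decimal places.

(0.391, 1.580, 0.220)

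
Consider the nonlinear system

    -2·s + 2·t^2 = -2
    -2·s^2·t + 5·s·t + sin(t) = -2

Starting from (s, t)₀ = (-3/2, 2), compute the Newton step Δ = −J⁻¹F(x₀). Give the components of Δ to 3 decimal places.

At (-3/2, 2): F = (13.000, -21.09070).
Jacobian J = [[-2, 4·t], [-4·s·t + 5·t, -2·s^2 + 5·s + cos(t)]].
At the point, J = [[-2.000, 8.000], [22.000, -12.41615]] (det J = -151.16771).
Solving J·Δ = −F gives Δ = (0.048, -1.613).

(0.048, -1.613)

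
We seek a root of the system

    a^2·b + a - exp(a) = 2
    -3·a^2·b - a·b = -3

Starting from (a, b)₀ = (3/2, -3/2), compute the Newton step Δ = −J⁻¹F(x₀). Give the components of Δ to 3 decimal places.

(-1.070, -0.082)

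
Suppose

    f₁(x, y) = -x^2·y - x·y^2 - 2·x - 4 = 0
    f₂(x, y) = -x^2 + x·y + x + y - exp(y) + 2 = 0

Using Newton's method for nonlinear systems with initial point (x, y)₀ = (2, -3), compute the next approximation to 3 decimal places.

At (2, -3): F = (-14.000, -9.04979).
Jacobian J = [[-2·x·y - y^2 - 2, -x^2 - 2·x·y], [-2·x + y + 1, x - exp(y) + 1]].
At the point, J = [[1.000, 8.000], [-6.000, 2.95021]] (det J = 50.95021).
Solving J·Δ = −F gives Δ = (-0.610, 1.826).
Then the next iterate is (x, y)₁ = (1.390, -1.174).

(1.390, -1.174)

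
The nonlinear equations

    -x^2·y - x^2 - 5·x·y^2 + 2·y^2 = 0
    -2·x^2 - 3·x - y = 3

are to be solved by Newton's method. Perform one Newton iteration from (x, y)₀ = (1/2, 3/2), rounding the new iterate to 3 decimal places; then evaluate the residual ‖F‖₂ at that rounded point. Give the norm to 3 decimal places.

At (1/2, 3/2): F = (-1.750, -6.500).
Jacobian J = [[-2·x·y - 2·x - 5·y^2, -x^2 - 10·x·y + 4·y], [-4·x - 3, -1]].
At the point, J = [[-13.750, -1.750], [-5.000, -1.000]] (det J = 5.000).
Solving J·Δ = −F gives Δ = (1.925, -16.125).
Then the next iterate is (x, y)₁ = (2.425, -14.625).
Re-evaluating at (2.425, -14.625): F = (-2085.51906, -7.41125), so ‖F‖₂ = 2085.532.

2085.532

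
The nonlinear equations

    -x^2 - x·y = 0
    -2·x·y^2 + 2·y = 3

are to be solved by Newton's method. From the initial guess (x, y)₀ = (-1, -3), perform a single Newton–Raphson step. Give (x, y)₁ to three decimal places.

(-0.031, -3.844)

At (-1, -3): F = (-4.000, 9.000).
Jacobian J = [[-2·x - y, -x], [-2·y^2, -4·x·y + 2]].
At the point, J = [[5.000, 1.000], [-18.000, -10.000]] (det J = -32.000).
Solving J·Δ = −F gives Δ = (0.969, -0.844).
Then the next iterate is (x, y)₁ = (-0.031, -3.844).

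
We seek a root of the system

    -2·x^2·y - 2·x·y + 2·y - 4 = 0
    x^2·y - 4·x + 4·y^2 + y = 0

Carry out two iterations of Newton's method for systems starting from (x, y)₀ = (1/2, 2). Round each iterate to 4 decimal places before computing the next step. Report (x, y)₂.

(-2.1358, -0.4841)

At (1/2, 2): F = (-3.0000, 16.5000).
Jacobian J = [[-4·x·y - 2·y, -2·x^2 - 2·x + 2], [2·x·y - 4, x^2 + 8·y + 1]].
At the point, J = [[-8.0000, 0.5000], [-2.0000, 17.2500]] (det J = -137.0000).
Solving J·Δ = −F gives Δ = (-0.4380, -1.0073).
Then the next iterate is (x, y)₁ = (0.0620, 0.9927).
Round to (0.0620, 0.9927) and repeat: F = (-2.145327, 4.690329), J = [[-2.231590, 1.868312], [-3.876905, 8.945444]].
Δ = (-2.1978, -1.4768), so (x, y)₂ = (-2.1358, -0.4841).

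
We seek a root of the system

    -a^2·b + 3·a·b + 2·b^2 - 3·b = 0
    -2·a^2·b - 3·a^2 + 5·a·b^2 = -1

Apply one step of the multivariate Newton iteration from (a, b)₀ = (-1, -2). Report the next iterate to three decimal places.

At (-1, -2): F = (22.000, -18.000).
Jacobian J = [[-2·a·b + 3·b, -a^2 + 3·a + 4·b - 3], [-4·a·b - 6·a + 5·b^2, -2·a^2 + 10·a·b]].
At the point, J = [[-10.000, -15.000], [18.000, 18.000]] (det J = 90.000).
Solving J·Δ = −F gives Δ = (-1.400, 2.400).
Then the next iterate is (a, b)₁ = (-2.400, 0.400).

(-2.400, 0.400)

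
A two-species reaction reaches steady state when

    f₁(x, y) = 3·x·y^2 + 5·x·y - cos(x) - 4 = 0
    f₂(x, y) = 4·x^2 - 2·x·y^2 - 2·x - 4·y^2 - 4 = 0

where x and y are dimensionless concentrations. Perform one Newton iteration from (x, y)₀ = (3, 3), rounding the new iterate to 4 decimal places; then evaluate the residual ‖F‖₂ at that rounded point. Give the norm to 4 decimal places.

40.1238

At (3, 3): F = (122.989992, -64.0000).
Jacobian J = [[3·y^2 + 5·y + sin(x), 6·x·y + 5·x], [8·x - 2·y^2 - 2, -4·x·y - 8·y]].
At the point, J = [[42.141120, 69.0000], [4.0000, -60.0000]] (det J = -2804.467200).
Solving J·Δ = −F gives Δ = (-1.0567, -1.1371).
Then the next iterate is (x, y)₁ = (1.9433, 1.8629).
Re-evaluating at (1.9433, 1.8629): F = (34.696880, -20.150569), so ‖F‖₂ = 40.1238.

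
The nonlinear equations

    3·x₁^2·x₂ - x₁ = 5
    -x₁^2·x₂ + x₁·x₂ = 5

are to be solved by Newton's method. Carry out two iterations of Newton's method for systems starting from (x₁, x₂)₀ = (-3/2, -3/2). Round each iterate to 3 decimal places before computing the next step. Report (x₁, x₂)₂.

(6.477, 2.904)

At (-3/2, -3/2): F = (-13.625, 0.625).
Jacobian J = [[6·x₁·x₂ - 1, 3·x₁^2], [-2·x₁·x₂ + x₂, -x₁^2 + x₁]].
At the point, J = [[12.500, 6.750], [-6.000, -3.750]] (det J = -6.375).
Solving J·Δ = −F gives Δ = (7.353, -11.598).
Then the next iterate is (x₁, x₂)₁ = (5.853, -13.098).
Round to (5.853, -13.098) and repeat: F = (-1356.97149, 367.04357), J = [[-460.97556, 102.77283], [140.22719, -28.40461]].
Δ = (0.624, 16.002), so (x₁, x₂)₂ = (6.477, 2.904).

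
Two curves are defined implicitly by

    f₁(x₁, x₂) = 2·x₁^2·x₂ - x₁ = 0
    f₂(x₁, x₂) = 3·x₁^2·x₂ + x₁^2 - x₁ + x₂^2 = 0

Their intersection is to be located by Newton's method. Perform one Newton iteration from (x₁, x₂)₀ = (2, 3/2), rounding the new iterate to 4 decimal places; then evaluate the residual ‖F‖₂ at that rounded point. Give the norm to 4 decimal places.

2736.9027

At (2, 3/2): F = (10.0000, 22.2500).
Jacobian J = [[4·x₁·x₂ - 1, 2·x₁^2], [6·x₁·x₂ + 2·x₁ - 1, 3·x₁^2 + 2·x₂]].
At the point, J = [[11.0000, 8.0000], [21.0000, 15.0000]] (det J = -3.0000).
Solving J·Δ = −F gives Δ = (-9.3333, 11.5833).
Then the next iterate is (x₁, x₂)₁ = (-7.3333, 13.0833).
Re-evaluating at (-7.3333, 13.0833): F = (1414.502107, 2343.036539), so ‖F‖₂ = 2736.9027.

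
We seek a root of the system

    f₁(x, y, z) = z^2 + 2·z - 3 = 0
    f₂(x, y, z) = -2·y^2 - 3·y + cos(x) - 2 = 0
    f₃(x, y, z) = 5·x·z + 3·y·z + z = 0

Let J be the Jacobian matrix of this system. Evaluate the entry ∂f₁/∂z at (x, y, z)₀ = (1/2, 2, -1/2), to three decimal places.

∂f₁/∂z = 2·z + 2.
At (1/2, 2, -1/2) this is 1.000.

1.000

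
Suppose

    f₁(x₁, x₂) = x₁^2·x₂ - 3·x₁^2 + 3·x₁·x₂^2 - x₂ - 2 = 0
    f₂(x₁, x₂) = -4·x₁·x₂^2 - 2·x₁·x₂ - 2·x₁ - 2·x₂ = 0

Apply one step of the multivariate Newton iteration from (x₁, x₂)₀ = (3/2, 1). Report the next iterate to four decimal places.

At (3/2, 1): F = (-3.0000, -14.0000).
Jacobian J = [[2·x₁·x₂ - 6·x₁ + 3·x₂^2, x₁^2 + 6·x₁·x₂ - 1], [-4·x₂^2 - 2·x₂ - 2, -8·x₁·x₂ - 2·x₁ - 2]].
At the point, J = [[-3.0000, 10.2500], [-8.0000, -17.0000]] (det J = 133.0000).
Solving J·Δ = −F gives Δ = (-1.4624, -0.1353).
Then the next iterate is (x₁, x₂)₁ = (0.0376, 0.8647).

(0.0376, 0.8647)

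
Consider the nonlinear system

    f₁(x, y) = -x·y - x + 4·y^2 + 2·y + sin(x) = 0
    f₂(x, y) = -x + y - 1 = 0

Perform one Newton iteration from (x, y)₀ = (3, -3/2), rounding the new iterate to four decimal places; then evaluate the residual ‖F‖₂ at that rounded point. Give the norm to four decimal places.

0.1610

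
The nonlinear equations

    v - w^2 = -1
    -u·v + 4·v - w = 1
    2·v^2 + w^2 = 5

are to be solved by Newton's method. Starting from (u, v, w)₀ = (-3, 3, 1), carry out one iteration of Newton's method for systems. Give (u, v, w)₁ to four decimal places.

(0.0000, 1.6923, 1.8462)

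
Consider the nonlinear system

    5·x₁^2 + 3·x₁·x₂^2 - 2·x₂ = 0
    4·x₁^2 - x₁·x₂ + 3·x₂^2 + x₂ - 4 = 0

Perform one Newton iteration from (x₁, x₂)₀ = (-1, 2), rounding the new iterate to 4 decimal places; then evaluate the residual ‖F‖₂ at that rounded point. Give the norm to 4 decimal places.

At (-1, 2): F = (-11.0000, 16.0000).
Jacobian J = [[10·x₁ + 3·x₂^2, 6·x₁·x₂ - 2], [8·x₁ - x₂, -x₁ + 6·x₂ + 1]].
At the point, J = [[2.0000, -14.0000], [-10.0000, 14.0000]] (det J = -112.0000).
Solving J·Δ = −F gives Δ = (0.6250, -0.6964).
Then the next iterate is (x₁, x₂)₁ = (-0.3750, 1.3036).
Re-evaluating at (-0.3750, 1.3036): F = (-3.815870, 3.453069), so ‖F‖₂ = 5.1463.

5.1463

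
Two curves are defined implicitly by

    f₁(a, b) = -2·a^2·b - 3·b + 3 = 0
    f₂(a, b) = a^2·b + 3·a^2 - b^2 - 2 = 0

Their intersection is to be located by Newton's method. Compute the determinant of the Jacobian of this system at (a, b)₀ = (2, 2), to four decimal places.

220.0000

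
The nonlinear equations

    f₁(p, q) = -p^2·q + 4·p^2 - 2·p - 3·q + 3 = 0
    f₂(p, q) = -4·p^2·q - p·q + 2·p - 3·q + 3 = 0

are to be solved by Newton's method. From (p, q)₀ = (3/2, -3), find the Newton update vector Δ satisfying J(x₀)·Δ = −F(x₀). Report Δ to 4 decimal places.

At (3/2, -3): F = (24.7500, 46.5000).
Jacobian J = [[-2·p·q + 8·p - 2, -p^2 - 3], [-8·p·q - q + 2, -4·p^2 - p - 3]].
At the point, J = [[19.0000, -5.2500], [41.0000, -13.5000]] (det J = -41.2500).
Solving J·Δ = −F gives Δ = (-2.1818, -3.1818).

(-2.1818, -3.1818)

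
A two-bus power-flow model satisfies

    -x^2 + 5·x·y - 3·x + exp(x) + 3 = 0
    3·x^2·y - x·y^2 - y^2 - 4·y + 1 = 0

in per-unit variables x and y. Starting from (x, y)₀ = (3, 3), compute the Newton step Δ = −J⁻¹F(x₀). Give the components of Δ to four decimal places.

(-0.7989, -1.9497)

At (3, 3): F = (50.085537, 34.0000).
Jacobian J = [[-2·x + 5·y + exp(x) - 3, 5·x], [6·x·y - y^2, 3·x^2 - 2·x·y - 2·y - 4]].
At the point, J = [[26.085537, 15.0000], [45.0000, -1.0000]] (det J = -701.085537).
Solving J·Δ = −F gives Δ = (-0.7989, -1.9497).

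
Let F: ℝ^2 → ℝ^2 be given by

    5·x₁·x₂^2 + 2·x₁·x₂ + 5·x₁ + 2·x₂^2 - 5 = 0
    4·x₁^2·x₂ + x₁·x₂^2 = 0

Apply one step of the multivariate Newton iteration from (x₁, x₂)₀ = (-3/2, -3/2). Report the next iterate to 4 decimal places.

(-2.0000, 0.5000)

At (-3/2, -3/2): F = (-20.3750, -16.8750).
Jacobian J = [[5·x₂^2 + 2·x₂ + 5, 10·x₁·x₂ + 2·x₁ + 4·x₂], [8·x₁·x₂ + x₂^2, 4·x₁^2 + 2·x₁·x₂]].
At the point, J = [[13.2500, 13.5000], [20.2500, 13.5000]] (det J = -94.5000).
Solving J·Δ = −F gives Δ = (-0.5000, 2.0000).
Then the next iterate is (x₁, x₂)₁ = (-2.0000, 0.5000).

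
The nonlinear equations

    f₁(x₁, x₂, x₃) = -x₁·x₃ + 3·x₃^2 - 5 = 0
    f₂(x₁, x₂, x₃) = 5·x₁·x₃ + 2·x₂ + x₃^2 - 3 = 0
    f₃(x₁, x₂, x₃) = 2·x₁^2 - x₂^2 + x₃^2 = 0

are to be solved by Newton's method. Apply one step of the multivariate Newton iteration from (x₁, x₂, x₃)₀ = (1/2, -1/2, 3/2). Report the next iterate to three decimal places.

(1.362, -4.828, 1.534)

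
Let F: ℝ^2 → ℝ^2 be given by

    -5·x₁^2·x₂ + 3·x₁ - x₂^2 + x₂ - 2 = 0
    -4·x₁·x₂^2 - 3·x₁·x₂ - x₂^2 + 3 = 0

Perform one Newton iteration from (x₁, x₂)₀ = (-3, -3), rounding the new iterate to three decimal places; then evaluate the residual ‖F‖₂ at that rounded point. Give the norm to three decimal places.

38.972

At (-3, -3): F = (112.000, 75.000).
Jacobian J = [[-10·x₁·x₂ + 3, -5·x₁^2 - 2·x₂ + 1], [-4·x₂^2 - 3·x₂, -8·x₁·x₂ - 3·x₁ - 2·x₂]].
At the point, J = [[-87.000, -38.000], [-27.000, -57.000]] (det J = 3933.000).
Solving J·Δ = −F gives Δ = (0.899, 0.890).
Then the next iterate is (x₁, x₂)₁ = (-2.101, -2.110).
Re-evaluating at (-2.101, -2.110): F = (31.70472, 22.66402), so ‖F‖₂ = 38.972.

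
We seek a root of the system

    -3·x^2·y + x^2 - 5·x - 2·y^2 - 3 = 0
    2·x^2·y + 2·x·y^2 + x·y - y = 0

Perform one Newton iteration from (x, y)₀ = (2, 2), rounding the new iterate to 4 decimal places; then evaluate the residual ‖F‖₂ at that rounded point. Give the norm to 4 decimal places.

61.3036

At (2, 2): F = (-41.0000, 34.0000).
Jacobian J = [[-6·x·y + 2·x - 5, -3·x^2 - 4·y], [4·x·y + 2·y^2 + y, 2·x^2 + 4·x·y + x - 1]].
At the point, J = [[-25.0000, -20.0000], [26.0000, 25.0000]] (det J = -105.0000).
Solving J·Δ = −F gives Δ = (-3.2857, 2.0571).
Then the next iterate is (x, y)₁ = (-1.2857, 4.0571).
Re-evaluating at (-1.2857, 4.0571): F = (-47.958053, -38.185741), so ‖F‖₂ = 61.3036.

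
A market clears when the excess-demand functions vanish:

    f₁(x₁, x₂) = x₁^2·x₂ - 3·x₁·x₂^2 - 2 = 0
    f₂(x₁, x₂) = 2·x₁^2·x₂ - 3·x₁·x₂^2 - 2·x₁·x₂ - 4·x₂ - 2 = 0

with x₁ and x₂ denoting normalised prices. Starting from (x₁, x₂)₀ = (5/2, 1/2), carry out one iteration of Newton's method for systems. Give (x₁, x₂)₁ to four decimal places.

(2.6170, 0.0638)

At (5/2, 1/2): F = (-0.7500, -2.1250).
Jacobian J = [[2·x₁·x₂ - 3·x₂^2, x₁^2 - 6·x₁·x₂], [4·x₁·x₂ - 3·x₂^2 - 2·x₂, 2·x₁^2 - 6·x₁·x₂ - 2·x₁ - 4]].
At the point, J = [[1.7500, -1.2500], [3.2500, -4.0000]] (det J = -2.9375).
Solving J·Δ = −F gives Δ = (0.1170, -0.4362).
Then the next iterate is (x₁, x₂)₁ = (2.6170, 0.0638).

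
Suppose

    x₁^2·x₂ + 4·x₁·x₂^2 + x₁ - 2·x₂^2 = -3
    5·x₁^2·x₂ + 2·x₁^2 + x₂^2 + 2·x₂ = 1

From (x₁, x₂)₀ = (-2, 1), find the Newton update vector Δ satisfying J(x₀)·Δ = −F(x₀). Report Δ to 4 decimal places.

(0.8491, -0.2594)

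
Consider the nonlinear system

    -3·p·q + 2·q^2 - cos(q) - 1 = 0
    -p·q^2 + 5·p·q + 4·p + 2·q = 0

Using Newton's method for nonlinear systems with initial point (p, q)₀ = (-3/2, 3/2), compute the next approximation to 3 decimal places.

At (-3/2, 3/2): F = (10.17926, -10.875).
Jacobian J = [[-3·q, -3·p + 4·q + sin(q)], [-q^2 + 5·q + 4, -2·p·q + 5·p + 2]].
At the point, J = [[-4.500, 11.49749], [9.250, -1.000]] (det J = -101.85183).
Solving J·Δ = −F gives Δ = (1.128, -0.444).
Then the next iterate is (p, q)₁ = (-0.372, 1.056).

(-0.372, 1.056)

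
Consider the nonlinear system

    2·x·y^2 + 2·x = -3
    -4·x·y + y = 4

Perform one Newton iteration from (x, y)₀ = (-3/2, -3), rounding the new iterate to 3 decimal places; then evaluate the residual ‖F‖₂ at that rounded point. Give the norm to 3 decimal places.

120.453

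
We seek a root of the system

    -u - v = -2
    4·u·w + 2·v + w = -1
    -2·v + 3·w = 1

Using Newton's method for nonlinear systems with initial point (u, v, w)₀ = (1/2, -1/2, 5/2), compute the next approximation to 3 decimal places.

At (1/2, -1/2, 5/2): F = (2.000, 7.500, 7.500).
Jacobian J = [[-1, -1, 0], [4·w, 2, 4·u + 1], [0, -2, 3]].
At the point, J = [[-1.000, -1.000, 0.000], [10.000, 2.000, 3.000], [0.000, -2.000, 3.000]] (det J = 18.000).
Solving J·Δ = −F gives Δ = (-1.333, 3.333, -0.278).
Then the next iterate is (u, v, w)₁ = (-0.833, 2.833, 2.222).

(-0.833, 2.833, 2.222)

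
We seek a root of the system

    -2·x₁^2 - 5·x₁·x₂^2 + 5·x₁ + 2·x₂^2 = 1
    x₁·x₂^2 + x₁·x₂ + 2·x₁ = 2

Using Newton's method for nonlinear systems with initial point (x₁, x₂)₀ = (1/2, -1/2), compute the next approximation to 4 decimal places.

At (1/2, -1/2): F = (0.8750, -1.1250).
Jacobian J = [[-4·x₁ - 5·x₂^2 + 5, -10·x₁·x₂ + 4·x₂], [x₂^2 + x₂ + 2, 2·x₁·x₂ + x₁]].
At the point, J = [[1.7500, 0.5000], [1.7500, 0.0000]] (det J = -0.8750).
Solving J·Δ = −F gives Δ = (0.6429, -4.0000).
Then the next iterate is (x₁, x₂)₁ = (1.1429, -4.5000).

(1.1429, -4.5000)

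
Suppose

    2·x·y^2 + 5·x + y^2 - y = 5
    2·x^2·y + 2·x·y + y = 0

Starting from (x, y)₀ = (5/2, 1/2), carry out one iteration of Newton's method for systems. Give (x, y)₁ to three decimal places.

At (5/2, 1/2): F = (8.500, 9.250).
Jacobian J = [[2·y^2 + 5, 4·x·y + 2·y - 1], [4·x·y + 2·y, 2·x^2 + 2·x + 1]].
At the point, J = [[5.500, 5.000], [6.000, 18.500]] (det J = 71.750).
Solving J·Δ = −F gives Δ = (-1.547, 0.002).
Then the next iterate is (x, y)₁ = (0.953, 0.502).

(0.953, 0.502)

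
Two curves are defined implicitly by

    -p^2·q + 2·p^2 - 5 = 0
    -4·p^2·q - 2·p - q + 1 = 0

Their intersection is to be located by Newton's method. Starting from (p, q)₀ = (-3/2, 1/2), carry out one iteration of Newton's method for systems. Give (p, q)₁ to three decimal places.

(-1.759, 0.296)

At (-3/2, 1/2): F = (-1.625, -1.000).
Jacobian J = [[-2·p·q + 4·p, -p^2], [-8·p·q - 2, -4·p^2 - 1]].
At the point, J = [[-4.500, -2.250], [4.000, -10.000]] (det J = 54.000).
Solving J·Δ = −F gives Δ = (-0.259, -0.204).
Then the next iterate is (p, q)₁ = (-1.759, 0.296).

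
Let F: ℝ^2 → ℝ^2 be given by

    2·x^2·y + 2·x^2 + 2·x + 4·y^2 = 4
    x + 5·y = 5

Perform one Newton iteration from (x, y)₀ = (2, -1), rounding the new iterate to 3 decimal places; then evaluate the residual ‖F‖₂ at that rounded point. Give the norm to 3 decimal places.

At (2, -1): F = (4.000, -8.000).
Jacobian J = [[4·x·y + 4·x + 2, 2·x^2 + 8·y], [1, 5]].
At the point, J = [[2.000, 0.000], [1.000, 5.000]] (det J = 10.000).
Solving J·Δ = −F gives Δ = (-2.000, 2.000).
Then the next iterate is (x, y)₁ = (0.000, 1.000).
Re-evaluating at (0.000, 1.000): F = (0.000, 0.000), so ‖F‖₂ = 0.000.

0.000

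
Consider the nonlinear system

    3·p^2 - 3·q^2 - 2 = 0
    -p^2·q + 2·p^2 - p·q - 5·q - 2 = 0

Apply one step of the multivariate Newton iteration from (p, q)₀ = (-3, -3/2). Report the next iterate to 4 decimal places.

(-1.6794, -0.8865)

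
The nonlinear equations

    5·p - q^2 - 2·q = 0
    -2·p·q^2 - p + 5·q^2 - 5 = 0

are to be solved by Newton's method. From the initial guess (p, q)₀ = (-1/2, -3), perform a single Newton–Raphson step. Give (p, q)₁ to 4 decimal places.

(-0.5000, -1.6250)

At (-1/2, -3): F = (-5.5000, 49.5000).
Jacobian J = [[5, -2·q - 2], [-2·q^2 - 1, -4·p·q + 10·q]].
At the point, J = [[5.0000, 4.0000], [-19.0000, -36.0000]] (det J = -104.0000).
Solving J·Δ = −F gives Δ = (0.0000, 1.3750).
Then the next iterate is (p, q)₁ = (-0.5000, -1.6250).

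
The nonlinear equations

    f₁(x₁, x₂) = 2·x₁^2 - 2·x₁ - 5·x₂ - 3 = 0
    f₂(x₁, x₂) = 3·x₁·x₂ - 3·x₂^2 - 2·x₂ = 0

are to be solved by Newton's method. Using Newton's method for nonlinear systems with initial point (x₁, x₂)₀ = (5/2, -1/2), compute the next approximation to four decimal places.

At (5/2, -1/2): F = (7.0000, -3.5000).
Jacobian J = [[4·x₁ - 2, -5], [3·x₂, 3·x₁ - 6·x₂ - 2]].
At the point, J = [[8.0000, -5.0000], [-1.5000, 8.5000]] (det J = 60.5000).
Solving J·Δ = −F gives Δ = (-0.6942, 0.2893).
Then the next iterate is (x₁, x₂)₁ = (1.8058, -0.2107).

(1.8058, -0.2107)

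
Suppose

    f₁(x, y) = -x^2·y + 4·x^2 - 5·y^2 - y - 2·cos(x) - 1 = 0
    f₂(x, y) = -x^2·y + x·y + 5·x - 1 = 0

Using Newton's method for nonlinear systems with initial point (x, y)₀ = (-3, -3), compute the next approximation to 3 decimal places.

At (-3, -3): F = (21.97998, 20.000).
Jacobian J = [[-2·x·y + 8·x + 2·sin(x), -x^2 - 10·y - 1], [-2·x·y + y + 5, -x^2 + x]].
At the point, J = [[-42.28224, 20.000], [-16.000, -12.000]] (det J = 827.38688).
Solving J·Δ = −F gives Δ = (0.802, 0.597).
Then the next iterate is (x, y)₁ = (-2.198, -2.403).

(-2.198, -2.403)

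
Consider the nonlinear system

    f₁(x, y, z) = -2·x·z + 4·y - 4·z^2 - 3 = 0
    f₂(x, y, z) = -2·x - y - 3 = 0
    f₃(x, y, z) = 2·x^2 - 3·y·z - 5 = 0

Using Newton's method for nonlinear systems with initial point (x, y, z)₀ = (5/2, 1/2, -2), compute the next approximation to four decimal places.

At (5/2, 1/2, -2): F = (-7.0000, -8.5000, 10.5000).
Jacobian J = [[-2·z, 4, -2·x - 8·z], [-2, -1, 0], [4·x, -3·z, -3·y]].
At the point, J = [[4.0000, 4.0000, 11.0000], [-2.0000, -1.0000, 0.0000], [10.0000, 6.0000, -1.5000]] (det J = -28.0000).
Solving J·Δ = −F gives Δ = (-18.1071, 27.7143, -2.8571).
Then the next iterate is (x, y, z)₁ = (-15.6071, 28.2143, -4.8571).

(-15.6071, 28.2143, -4.8571)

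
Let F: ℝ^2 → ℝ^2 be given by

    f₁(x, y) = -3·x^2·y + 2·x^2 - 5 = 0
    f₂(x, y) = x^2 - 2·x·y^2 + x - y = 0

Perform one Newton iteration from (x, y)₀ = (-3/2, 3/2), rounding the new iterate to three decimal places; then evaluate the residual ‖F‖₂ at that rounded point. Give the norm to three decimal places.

At (-3/2, 3/2): F = (-10.625, 6.000).
Jacobian J = [[-6·x·y + 4·x, -3·x^2], [2·x - 2·y^2 + 1, -4·x·y - 1]].
At the point, J = [[7.500, -6.750], [-6.500, 8.000]] (det J = 16.125).
Solving J·Δ = −F gives Δ = (2.760, 1.492).
Then the next iterate is (x, y)₁ = (1.260, 2.992).
Re-evaluating at (1.260, 2.992): F = (-16.07510, -22.70360), so ‖F‖₂ = 27.818.

27.818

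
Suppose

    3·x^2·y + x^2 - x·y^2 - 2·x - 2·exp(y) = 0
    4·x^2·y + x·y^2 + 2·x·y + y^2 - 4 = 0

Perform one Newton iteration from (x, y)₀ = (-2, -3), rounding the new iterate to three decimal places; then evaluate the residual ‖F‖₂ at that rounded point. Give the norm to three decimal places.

At (-2, -3): F = (-10.09957, -49.000).
Jacobian J = [[6·x·y + 2·x - y^2 - 2, 3·x^2 - 2·x·y - 2·exp(y)], [8·x·y + y^2 + 2·y, 4·x^2 + 2·x·y + 2·x + 2·y]].
At the point, J = [[21.000, -0.09957], [51.000, 18.000]] (det J = 383.07828).
Solving J·Δ = −F gives Δ = (0.487, 1.342).
Then the next iterate is (x, y)₁ = (-1.513, -1.658).
Re-evaluating at (-1.513, -1.658): F = (-2.29301, -15.57488), so ‖F‖₂ = 15.743.

15.743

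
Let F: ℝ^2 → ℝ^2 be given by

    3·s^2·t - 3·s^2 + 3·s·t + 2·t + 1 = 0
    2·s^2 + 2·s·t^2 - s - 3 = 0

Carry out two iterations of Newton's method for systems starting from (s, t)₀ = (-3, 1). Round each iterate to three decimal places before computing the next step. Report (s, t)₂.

(-2.059, 1.366)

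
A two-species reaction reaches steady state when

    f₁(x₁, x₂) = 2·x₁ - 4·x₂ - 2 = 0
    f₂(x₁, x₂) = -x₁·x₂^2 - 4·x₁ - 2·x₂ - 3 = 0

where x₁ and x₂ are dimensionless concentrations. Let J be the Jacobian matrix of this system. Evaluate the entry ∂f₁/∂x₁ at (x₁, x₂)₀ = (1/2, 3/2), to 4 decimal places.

2.0000

∂f₁/∂x₁ = 2.
At (1/2, 3/2) this is 2.0000.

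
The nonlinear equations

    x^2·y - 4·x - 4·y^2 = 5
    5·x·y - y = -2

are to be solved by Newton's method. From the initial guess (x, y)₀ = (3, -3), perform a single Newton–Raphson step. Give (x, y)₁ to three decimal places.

(1.930, -1.289)

At (3, -3): F = (-80.000, -40.000).
Jacobian J = [[2·x·y - 4, x^2 - 8·y], [5·y, 5·x - 1]].
At the point, J = [[-22.000, 33.000], [-15.000, 14.000]] (det J = 187.000).
Solving J·Δ = −F gives Δ = (-1.070, 1.711).
Then the next iterate is (x, y)₁ = (1.930, -1.289).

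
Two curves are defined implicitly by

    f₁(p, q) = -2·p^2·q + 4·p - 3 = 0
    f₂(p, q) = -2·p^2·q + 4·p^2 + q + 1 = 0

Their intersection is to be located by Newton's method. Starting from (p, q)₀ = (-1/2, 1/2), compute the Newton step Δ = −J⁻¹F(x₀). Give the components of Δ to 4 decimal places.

At (-1/2, 1/2): F = (-5.2500, 2.2500).
Jacobian J = [[-4·p·q + 4, -2·p^2], [-4·p·q + 8·p, -2·p^2 + 1]].
At the point, J = [[5.0000, -0.5000], [-3.0000, 0.5000]] (det J = 1.0000).
Solving J·Δ = −F gives Δ = (1.5000, 4.5000).

(1.5000, 4.5000)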